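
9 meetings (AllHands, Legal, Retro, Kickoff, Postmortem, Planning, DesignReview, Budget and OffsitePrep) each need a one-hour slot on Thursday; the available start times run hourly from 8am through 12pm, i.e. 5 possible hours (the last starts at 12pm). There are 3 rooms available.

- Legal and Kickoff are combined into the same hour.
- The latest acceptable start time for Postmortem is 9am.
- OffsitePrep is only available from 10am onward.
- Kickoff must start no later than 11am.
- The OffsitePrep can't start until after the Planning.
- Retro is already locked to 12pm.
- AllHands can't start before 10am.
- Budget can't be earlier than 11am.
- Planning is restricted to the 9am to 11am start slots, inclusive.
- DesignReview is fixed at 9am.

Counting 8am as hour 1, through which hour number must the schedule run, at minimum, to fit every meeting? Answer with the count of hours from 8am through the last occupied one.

The precedence chain requires at least 2 distinct hours.
With at most 3 per hour and 9 meetings, at least 3 hours are needed.
Retro can't be placed before 12pm — that is hour 5 counting from 8am — so the schedule must run through at least 5 hours.
5 works (last occupied hour: 12pm): for example Kickoff -> 8am; Budget -> 11am; AllHands -> 10am; Legal -> 8am; DesignReview -> 9am; Planning -> 9am; Retro -> 12pm; Postmortem -> 8am; OffsitePrep -> 10am.

5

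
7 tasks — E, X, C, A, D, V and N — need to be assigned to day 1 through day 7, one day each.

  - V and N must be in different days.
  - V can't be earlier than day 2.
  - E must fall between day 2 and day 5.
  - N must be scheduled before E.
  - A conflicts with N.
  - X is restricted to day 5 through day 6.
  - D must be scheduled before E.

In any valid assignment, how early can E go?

day 2

E is available from day 2; E's own window allows nothing later than day 5.
E at day 2 is achievable: D in day 1; E in day 2; N in day 1; C in day 1; V in day 2; X in day 5; A in day 2.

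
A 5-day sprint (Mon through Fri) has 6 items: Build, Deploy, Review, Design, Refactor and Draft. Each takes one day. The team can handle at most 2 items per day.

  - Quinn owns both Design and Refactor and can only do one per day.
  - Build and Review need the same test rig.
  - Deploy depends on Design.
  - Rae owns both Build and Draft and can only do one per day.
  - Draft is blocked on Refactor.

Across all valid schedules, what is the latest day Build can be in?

Build at Fri is achievable: Review in Mon, Refactor in Tue, Deploy in Tue, Draft in Wed, Design in Mon, Build in Fri.

Fri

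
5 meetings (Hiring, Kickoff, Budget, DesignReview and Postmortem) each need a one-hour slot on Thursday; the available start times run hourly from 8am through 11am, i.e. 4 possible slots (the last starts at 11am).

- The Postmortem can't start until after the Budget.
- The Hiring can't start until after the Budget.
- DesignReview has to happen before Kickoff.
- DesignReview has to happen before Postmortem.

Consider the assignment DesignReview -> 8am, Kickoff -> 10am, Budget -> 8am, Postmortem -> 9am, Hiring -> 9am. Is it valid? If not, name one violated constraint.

DesignReview has to happen before Kickoff — holds.
The Hiring can't start until after the Budget — holds.
DesignReview has to happen before Postmortem — holds.
The Postmortem can't start until after the Budget — holds.

Yes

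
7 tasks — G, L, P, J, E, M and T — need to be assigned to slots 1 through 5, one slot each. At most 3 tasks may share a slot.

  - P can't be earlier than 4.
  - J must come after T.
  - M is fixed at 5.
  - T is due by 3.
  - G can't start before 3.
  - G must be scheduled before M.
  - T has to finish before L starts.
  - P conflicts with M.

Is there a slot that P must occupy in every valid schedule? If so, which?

4

P's window is 4–5.
M is fixed at 5, and P can't share a slot with M.
So P must be 4.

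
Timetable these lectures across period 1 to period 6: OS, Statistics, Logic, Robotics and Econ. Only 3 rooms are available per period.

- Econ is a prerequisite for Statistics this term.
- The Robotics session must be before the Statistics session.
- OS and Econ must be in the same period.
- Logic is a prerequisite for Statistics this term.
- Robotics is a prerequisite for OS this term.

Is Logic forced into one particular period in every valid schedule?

Logic can be period 1 (e.g. Statistics=period 3; Logic=period 1; Robotics=period 1; OS=period 2; Econ=period 2) or period 2 (e.g. Robotics=period 1, OS=period 2, Statistics=period 3, Logic=period 2, Econ=period 2).

No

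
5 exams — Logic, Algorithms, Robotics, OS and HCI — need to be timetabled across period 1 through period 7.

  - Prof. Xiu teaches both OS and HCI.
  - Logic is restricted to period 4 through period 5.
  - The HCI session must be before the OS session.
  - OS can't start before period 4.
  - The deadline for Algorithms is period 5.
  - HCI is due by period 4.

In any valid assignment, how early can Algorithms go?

Algorithms's own window allows nothing later than period 5.
Algorithms at period 1 is achievable: OS -> period 4, Robotics -> period 1, Logic -> period 4, Algorithms -> period 1, HCI -> period 1.

period 1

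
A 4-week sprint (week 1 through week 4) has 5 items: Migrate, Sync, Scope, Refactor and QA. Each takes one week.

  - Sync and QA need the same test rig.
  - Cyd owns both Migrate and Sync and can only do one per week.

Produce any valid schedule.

Refactor -> week 1, Migrate -> week 1, QA -> week 1, Sync -> week 2, Scope -> week 1

Checking: Migrate(week 1) != Sync(week 2); Sync(week 2) != QA(week 1).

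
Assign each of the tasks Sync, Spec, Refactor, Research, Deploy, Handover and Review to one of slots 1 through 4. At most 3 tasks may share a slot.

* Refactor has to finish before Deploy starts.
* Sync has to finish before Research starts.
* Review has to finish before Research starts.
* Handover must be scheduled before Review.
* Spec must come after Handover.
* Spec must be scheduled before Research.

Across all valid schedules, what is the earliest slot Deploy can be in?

2

Precedence pushes Deploy to at least 2.
Deploy at 2 is achievable: Research in 3; Refactor in 1; Spec in 2; Deploy in 2; Sync in 1; Handover in 1; Review in 2.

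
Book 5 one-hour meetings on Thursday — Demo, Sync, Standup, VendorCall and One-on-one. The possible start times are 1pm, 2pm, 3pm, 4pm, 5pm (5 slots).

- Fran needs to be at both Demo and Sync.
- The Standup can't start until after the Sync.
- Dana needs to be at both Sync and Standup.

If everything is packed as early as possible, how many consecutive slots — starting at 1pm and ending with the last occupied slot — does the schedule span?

The precedence chain requires at least 2 distinct slots.
2 works (last occupied slot: 2pm): for example Standup -> 2pm; Demo -> 2pm; One-on-one -> 1pm; Sync -> 1pm; VendorCall -> 1pm.

2 slots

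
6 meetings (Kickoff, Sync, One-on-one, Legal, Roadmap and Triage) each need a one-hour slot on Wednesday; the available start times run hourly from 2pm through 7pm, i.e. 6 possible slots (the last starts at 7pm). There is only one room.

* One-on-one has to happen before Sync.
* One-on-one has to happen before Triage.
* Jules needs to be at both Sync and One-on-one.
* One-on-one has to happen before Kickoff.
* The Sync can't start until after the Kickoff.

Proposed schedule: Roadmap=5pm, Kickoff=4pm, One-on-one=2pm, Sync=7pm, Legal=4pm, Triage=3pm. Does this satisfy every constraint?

No. There is only one room is not satisfied.

There is only one room — violated.
One-on-one has to happen before Triage — holds.
One-on-one has to happen before Kickoff — holds.
The Sync can't start until after the Kickoff — holds.
Jules needs to be at both Sync and One-on-one — holds.
One-on-one has to happen before Sync — holds.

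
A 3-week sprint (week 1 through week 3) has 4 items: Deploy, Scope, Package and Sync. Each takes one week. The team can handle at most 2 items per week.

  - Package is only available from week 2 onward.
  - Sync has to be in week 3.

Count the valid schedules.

Splitting on Deploy: it can be week 1 (5), week 2 (4), week 3 (2). Listing each branch's schedules as (Scope, Package, Sync) by week number:
Deploy=week 1: (1,2,3) (1,3,3) (2,2,3) (2,3,3) (3,2,3) — 5.
Deploy=week 2: (1,2,3) (1,3,3) (2,3,3) (3,2,3) — 4.
Deploy=week 3: (1,2,3) (2,2,3) — 2.
Summing: 5 + 4 + 2 = 11.

11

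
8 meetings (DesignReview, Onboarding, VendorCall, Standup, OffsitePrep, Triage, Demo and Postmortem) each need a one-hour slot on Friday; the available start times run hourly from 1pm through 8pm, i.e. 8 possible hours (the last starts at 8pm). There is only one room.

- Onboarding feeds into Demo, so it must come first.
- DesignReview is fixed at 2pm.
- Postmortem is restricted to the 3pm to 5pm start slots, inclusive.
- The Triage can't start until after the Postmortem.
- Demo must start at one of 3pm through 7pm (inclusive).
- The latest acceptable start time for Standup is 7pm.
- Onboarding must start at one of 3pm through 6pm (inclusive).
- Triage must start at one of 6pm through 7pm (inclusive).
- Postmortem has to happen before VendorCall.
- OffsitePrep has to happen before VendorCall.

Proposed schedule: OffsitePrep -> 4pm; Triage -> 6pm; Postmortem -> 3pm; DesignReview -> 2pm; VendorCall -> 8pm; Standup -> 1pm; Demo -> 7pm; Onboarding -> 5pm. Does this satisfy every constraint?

Yes, all constraints hold

Triage must start at one of 6pm through 7pm (inclusive) — holds.
There is only one room — holds.
The Triage can't start until after the Postmortem — holds.
Demo must start at one of 3pm through 7pm (inclusive) — holds.
OffsitePrep has to happen before VendorCall — holds.
Onboarding feeds into Demo, so it must come first — holds.
The latest acceptable start time for Standup is 7pm — holds.
Postmortem has to happen before VendorCall — holds.
Postmortem is restricted to the 3pm to 5pm start slots, inclusive — holds.
DesignReview is fixed at 2pm — holds.
Onboarding must start at one of 3pm through 6pm (inclusive) — holds.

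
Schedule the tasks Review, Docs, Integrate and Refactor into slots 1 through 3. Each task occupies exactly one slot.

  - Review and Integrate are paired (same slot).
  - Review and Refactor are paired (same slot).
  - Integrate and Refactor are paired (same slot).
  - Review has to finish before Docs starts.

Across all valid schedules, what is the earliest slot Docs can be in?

2

Precedence pushes Docs to at least 2.
Docs at 2 is achievable: Integrate=1; Review=1; Docs=2; Refactor=1.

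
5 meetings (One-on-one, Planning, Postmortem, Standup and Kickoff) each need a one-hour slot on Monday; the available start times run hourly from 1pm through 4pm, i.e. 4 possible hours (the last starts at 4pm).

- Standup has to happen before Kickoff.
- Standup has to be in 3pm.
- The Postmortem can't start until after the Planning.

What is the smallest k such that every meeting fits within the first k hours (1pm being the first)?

4

The precedence chain requires at least 2 distinct hours.
Propagating the time windows through the other constraints, Kickoff can't land before 4pm — that is hour 4 counting from 1pm — so the schedule must run through at least 4 hours.
4 works (last occupied hour: 4pm): for example Standup -> 3pm; One-on-one -> 1pm; Kickoff -> 4pm; Postmortem -> 2pm; Planning -> 1pm.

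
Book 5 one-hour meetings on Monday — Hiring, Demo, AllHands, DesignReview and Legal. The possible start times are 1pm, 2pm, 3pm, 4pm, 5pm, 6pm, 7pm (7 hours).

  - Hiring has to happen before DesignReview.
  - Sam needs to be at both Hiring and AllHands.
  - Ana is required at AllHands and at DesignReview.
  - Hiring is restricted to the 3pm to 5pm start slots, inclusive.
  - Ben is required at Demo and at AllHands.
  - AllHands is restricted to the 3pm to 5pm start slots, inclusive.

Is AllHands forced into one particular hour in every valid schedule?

No

AllHands can be 3pm (e.g. Legal=1pm, Demo=1pm, Hiring=4pm, DesignReview=5pm, AllHands=3pm) or 4pm (e.g. Demo in 1pm, AllHands in 4pm, Hiring in 3pm, DesignReview in 5pm, Legal in 1pm).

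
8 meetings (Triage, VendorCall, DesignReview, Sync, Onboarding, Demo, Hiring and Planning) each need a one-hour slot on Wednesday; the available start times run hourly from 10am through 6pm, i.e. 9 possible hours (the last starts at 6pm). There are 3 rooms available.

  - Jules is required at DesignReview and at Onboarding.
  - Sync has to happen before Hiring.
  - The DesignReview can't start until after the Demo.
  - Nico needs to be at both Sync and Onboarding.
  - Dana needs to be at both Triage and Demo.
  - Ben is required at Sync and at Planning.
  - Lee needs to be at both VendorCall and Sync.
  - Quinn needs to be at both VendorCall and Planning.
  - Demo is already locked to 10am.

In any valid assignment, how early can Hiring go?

Precedence pushes Hiring to at least 11am.
Hiring at 11am is achievable: Planning=1pm; VendorCall=12pm; Sync=10am; Onboarding=12pm; Hiring=11am; Demo=10am; DesignReview=11am; Triage=11am.

11am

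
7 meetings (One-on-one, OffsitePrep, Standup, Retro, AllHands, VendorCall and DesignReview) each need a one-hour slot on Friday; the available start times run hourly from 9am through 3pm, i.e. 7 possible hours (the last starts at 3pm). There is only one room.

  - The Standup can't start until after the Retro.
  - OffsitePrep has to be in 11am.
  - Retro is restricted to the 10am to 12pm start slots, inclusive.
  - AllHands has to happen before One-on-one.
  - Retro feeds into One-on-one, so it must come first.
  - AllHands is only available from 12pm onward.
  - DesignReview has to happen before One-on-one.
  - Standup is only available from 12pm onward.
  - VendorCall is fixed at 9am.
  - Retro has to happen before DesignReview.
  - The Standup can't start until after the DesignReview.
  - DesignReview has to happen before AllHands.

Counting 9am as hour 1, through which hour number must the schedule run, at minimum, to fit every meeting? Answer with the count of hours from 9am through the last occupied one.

7

The precedence chain requires at least 4 distinct hours.
With at most 1 per hour and 7 meetings, at least 7 hours are needed.
Propagating the time windows through the other constraints, One-on-one can't land before 1pm — that is hour 5 counting from 9am — so the schedule must run through at least 5 hours.
7 works (last occupied hour: 3pm): for example One-on-one -> 3pm, Standup -> 1pm, Retro -> 10am, VendorCall -> 9am, AllHands -> 2pm, OffsitePrep -> 11am, DesignReview -> 12pm.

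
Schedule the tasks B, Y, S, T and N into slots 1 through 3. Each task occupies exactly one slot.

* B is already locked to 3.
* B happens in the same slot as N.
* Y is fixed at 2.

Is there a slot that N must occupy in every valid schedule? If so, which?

N must be in the same slot as B, which can't be before 3, so N is at least 3.
So N is pinned to 3.

3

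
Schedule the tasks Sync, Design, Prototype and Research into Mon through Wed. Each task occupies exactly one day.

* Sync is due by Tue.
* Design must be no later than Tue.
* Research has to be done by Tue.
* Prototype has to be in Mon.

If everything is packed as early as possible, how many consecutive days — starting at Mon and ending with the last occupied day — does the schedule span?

1

1 works (last occupied day: Mon): for example Prototype -> Mon, Sync -> Mon, Research -> Mon, Design -> Mon.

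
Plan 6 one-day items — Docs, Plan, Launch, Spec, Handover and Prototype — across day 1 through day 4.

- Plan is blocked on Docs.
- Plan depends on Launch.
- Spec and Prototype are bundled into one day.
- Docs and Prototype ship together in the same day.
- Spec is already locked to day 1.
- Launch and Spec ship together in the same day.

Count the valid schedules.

Splitting on Plan: it can be day 2 (4), day 3 (4), day 4 (4). Listing each branch's schedules as (Docs, Launch, Spec, Handover, Prototype) by day number:
Plan=day 2: (1,1,1,1,1) (1,1,1,2,1) (1,1,1,3,1) (1,1,1,4,1) — 4.
Plan=day 3: (1,1,1,1,1) (1,1,1,2,1) (1,1,1,3,1) (1,1,1,4,1) — 4.
Plan=day 4: (1,1,1,1,1) (1,1,1,2,1) (1,1,1,3,1) (1,1,1,4,1) — 4.
Summing: 4 + 4 + 4 = 12.

12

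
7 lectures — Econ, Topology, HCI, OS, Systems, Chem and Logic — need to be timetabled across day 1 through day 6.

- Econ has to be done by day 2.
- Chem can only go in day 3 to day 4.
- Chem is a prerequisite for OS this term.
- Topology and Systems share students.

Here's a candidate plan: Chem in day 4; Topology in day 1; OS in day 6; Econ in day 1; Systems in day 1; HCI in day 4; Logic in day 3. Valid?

No. Topology and Systems share students is not satisfied.

Topology and Systems share students — violated.
Chem is a prerequisite for OS this term — holds.
Chem can only go in day 3 to day 4 — holds.
Econ has to be done by day 2 — holds.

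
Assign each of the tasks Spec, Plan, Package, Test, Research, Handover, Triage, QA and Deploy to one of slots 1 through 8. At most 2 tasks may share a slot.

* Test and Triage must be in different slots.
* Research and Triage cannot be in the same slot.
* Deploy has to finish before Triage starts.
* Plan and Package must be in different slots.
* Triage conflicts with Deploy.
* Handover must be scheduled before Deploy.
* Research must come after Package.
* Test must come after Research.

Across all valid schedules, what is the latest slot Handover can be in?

6

Downstream work caps Handover at 6.
Handover at 6 is achievable: Package=1; Plan=2; Handover=6; Test=3; QA=3; Triage=8; Research=2; Spec=1; Deploy=7.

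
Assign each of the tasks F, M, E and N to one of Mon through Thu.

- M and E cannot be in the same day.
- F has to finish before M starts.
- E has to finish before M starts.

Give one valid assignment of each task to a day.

E=Mon, F=Mon, M=Tue, N=Mon

Checking: E(Mon) before M(Tue); F(Mon) before M(Tue); M(Tue) != E(Mon).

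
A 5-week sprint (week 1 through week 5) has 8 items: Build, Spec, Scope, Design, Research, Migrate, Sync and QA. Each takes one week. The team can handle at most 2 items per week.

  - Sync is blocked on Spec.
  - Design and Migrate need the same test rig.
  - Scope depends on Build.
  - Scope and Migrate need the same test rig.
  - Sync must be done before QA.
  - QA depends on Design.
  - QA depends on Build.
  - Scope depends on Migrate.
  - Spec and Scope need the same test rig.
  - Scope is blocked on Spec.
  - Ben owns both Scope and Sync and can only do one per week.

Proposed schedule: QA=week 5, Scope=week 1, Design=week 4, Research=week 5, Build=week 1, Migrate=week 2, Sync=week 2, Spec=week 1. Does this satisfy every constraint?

No — it violates: Spec and Scope need the same test rig

Scope and Migrate need the same test rig — holds.
The team can handle at most 2 items per week — violated.
Sync is blocked on Spec — holds.
Scope is blocked on Spec — violated.
Design and Migrate need the same test rig — holds.
QA depends on Design — holds.
Sync must be done before QA — holds.
Spec and Scope need the same test rig — violated.
Ben owns both Scope and Sync and can only do one per week — holds.
QA depends on Build — holds.
Scope depends on Migrate — violated.
Scope depends on Build — violated.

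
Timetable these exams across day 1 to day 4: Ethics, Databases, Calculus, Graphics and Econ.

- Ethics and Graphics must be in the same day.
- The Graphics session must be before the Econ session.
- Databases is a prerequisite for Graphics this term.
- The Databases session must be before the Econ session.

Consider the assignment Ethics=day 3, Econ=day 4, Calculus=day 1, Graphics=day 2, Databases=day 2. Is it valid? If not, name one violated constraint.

The Databases session must be before the Econ session — holds.
Databases is a prerequisite for Graphics this term — violated.
Ethics and Graphics must be in the same day — violated.
The Graphics session must be before the Econ session — holds.

Invalid. Ethics and Graphics must be in the same day.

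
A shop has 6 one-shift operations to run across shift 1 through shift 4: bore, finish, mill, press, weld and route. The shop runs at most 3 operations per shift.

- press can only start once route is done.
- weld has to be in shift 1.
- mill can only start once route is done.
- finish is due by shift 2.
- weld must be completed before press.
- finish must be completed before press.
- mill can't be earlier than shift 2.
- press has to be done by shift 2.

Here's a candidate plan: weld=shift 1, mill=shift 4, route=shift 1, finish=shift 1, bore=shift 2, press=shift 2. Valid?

finish must be completed before press — holds.
press can only start once route is done — holds.
mill can only start once route is done — holds.
finish is due by shift 2 — holds.
weld must be completed before press — holds.
The shop runs at most 3 operations per shift — holds.
weld has to be in shift 1 — holds.
mill can't be earlier than shift 2 — holds.
press has to be done by shift 2 — holds.

Valid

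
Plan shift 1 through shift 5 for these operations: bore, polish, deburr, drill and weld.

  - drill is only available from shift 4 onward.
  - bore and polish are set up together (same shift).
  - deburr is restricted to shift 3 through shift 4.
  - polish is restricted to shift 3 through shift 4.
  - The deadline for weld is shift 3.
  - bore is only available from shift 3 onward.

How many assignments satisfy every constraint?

Splitting on bore: it can be shift 3 (12), shift 4 (12). Listing each branch's schedules as (polish, deburr, drill, weld) by shift number:
bore=shift 3: (3,3,4,1) (3,3,4,2) (3,3,4,3) (3,3,5,1) (3,3,5,2) (3,3,5,3) (3,4,4,1) (3,4,4,2) (3,4,4,3) (3,4,5,1) (3,4,5,2) (3,4,5,3) — 12.
bore=shift 4: (4,3,4,1) (4,3,4,2) (4,3,4,3) (4,3,5,1) (4,3,5,2) (4,3,5,3) (4,4,4,1) (4,4,4,2) (4,4,4,3) (4,4,5,1) (4,4,5,2) (4,4,5,3) — 12.
Summing: 12 + 12 = 24.

24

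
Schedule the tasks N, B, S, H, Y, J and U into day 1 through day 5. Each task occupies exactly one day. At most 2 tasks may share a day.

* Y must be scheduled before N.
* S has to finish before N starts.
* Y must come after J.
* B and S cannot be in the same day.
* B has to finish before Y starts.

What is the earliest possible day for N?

Precedence pushes N to at least day 3.
N at day 3 is achievable: N -> day 3, J -> day 1, H -> day 3, B -> day 1, Y -> day 2, U -> day 4, S -> day 2.

day 3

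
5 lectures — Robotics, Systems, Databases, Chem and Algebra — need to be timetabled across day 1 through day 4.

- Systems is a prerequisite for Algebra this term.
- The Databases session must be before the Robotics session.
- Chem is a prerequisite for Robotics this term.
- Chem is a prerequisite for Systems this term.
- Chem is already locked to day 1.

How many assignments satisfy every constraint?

Splitting on Robotics: it can be day 2 (3), day 3 (6), day 4 (9). Listing each branch's schedules as (Systems, Databases, Chem, Algebra) by day number:
Robotics=day 2: (2,1,1,3) (2,1,1,4) (3,1,1,4) — 3.
Robotics=day 3: (2,1,1,3) (2,1,1,4) (2,2,1,3) (2,2,1,4) (3,1,1,4) (3,2,1,4) — 6.
Robotics=day 4: (2,1,1,3) (2,1,1,4) (2,2,1,3) (2,2,1,4) (2,3,1,3) (2,3,1,4) (3,1,1,4) (3,2,1,4) (3,3,1,4) — 9.
Summing: 3 + 6 + 9 = 18.

18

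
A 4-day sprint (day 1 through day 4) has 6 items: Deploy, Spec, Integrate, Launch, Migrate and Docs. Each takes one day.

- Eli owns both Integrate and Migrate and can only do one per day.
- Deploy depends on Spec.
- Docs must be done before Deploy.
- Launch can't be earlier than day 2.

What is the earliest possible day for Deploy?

Precedence pushes Deploy to at least day 2.
Deploy at day 2 is achievable: Docs=day 1; Deploy=day 2; Migrate=day 2; Integrate=day 1; Launch=day 2; Spec=day 1.

day 2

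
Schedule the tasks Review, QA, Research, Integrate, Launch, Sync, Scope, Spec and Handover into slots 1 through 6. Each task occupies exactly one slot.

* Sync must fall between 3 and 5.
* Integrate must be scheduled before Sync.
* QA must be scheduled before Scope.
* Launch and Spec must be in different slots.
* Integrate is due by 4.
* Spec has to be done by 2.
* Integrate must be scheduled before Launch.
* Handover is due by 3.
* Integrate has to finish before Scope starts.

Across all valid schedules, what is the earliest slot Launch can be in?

Precedence pushes Launch to at least 2.
Launch at 2 is achievable: Research in 1; Review in 1; Handover in 1; Integrate in 1; Spec in 1; Scope in 2; Launch in 2; Sync in 3; QA in 1.

2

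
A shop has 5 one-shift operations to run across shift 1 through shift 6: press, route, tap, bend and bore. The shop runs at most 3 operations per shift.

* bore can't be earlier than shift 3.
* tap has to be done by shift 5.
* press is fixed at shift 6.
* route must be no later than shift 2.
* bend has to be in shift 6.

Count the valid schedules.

40

Splitting on route: it can be shift 1 (20), shift 2 (20). Listing each branch's schedules as (press, tap, bend, bore) by shift number:
route=shift 1: (6,1,6,3) (6,1,6,4) (6,1,6,5) (6,1,6,6) (6,2,6,3) (6,2,6,4) (6,2,6,5) (6,2,6,6) (6,3,6,3) (6,3,6,4) (6,3,6,5) (6,3,6,6) (6,4,6,3) (6,4,6,4) (6,4,6,5) (6,4,6,6) (6,5,6,3) (6,5,6,4) (6,5,6,5) (6,5,6,6) — 20.
route=shift 2: (6,1,6,3) (6,1,6,4) (6,1,6,5) (6,1,6,6) (6,2,6,3) (6,2,6,4) (6,2,6,5) (6,2,6,6) (6,3,6,3) (6,3,6,4) (6,3,6,5) (6,3,6,6) (6,4,6,3) (6,4,6,4) (6,4,6,5) (6,4,6,6) (6,5,6,3) (6,5,6,4) (6,5,6,5) (6,5,6,6) — 20.
Summing: 20 + 20 = 40.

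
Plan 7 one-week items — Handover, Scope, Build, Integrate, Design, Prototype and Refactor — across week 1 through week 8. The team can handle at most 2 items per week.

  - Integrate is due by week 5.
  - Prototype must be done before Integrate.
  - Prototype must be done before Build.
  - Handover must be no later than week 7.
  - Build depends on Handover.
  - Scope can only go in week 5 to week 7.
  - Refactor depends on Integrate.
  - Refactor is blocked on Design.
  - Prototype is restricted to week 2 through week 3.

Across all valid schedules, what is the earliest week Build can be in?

week 3

Precedence pushes Build to at least week 3.
Build at week 3 is achievable: Build=week 3; Scope=week 5; Refactor=week 4; Prototype=week 2; Integrate=week 3; Design=week 1; Handover=week 1.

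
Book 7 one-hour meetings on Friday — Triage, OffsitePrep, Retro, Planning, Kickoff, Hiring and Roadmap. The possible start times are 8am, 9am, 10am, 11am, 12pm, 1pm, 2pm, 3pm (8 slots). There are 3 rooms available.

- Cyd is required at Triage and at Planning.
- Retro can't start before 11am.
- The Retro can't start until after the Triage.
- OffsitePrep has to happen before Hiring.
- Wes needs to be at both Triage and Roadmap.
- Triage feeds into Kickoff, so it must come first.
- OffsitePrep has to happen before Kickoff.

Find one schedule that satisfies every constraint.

Kickoff -> 9am; Triage -> 8am; OffsitePrep -> 8am; Hiring -> 9am; Planning -> 9am; Roadmap -> 10am; Retro -> 11am

Checking: OffsitePrep(8am) before Hiring(9am); Triage(8am) before Kickoff(9am); OffsitePrep(8am) before Kickoff(9am); Triage(8am) before Retro(11am); Triage(8am) != Planning(9am); Triage(8am) != Roadmap(10am); Retro=11am in [11am,3pm]; max 3 per slot (cap 3).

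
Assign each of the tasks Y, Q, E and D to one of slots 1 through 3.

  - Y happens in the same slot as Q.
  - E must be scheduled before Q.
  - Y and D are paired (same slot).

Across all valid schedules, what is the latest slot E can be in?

2

Downstream work caps E at 2.
E at 2 is achievable: E -> 2; D -> 3; Q -> 3; Y -> 3.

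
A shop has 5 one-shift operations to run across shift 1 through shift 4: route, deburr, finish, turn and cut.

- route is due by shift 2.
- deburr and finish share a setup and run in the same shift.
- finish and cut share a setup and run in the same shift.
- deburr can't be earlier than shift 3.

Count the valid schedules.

Splitting on route: it can be shift 1 (8), shift 2 (8). Listing each branch's schedules as (deburr, finish, turn, cut) by shift number:
route=shift 1: (3,3,1,3) (3,3,2,3) (3,3,3,3) (3,3,4,3) (4,4,1,4) (4,4,2,4) (4,4,3,4) (4,4,4,4) — 8.
route=shift 2: (3,3,1,3) (3,3,2,3) (3,3,3,3) (3,3,4,3) (4,4,1,4) (4,4,2,4) (4,4,3,4) (4,4,4,4) — 8.
Summing: 8 + 8 = 16.

16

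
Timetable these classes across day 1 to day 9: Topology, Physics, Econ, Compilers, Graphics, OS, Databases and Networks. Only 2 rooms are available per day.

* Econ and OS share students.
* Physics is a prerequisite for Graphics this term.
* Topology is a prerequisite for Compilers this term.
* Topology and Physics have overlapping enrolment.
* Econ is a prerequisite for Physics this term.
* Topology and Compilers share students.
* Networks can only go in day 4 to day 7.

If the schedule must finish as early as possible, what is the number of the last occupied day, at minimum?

The precedence chain requires at least 3 distinct days.
With at most 2 per day and 8 classes, at least 4 days are needed.
Networks can't be placed before day 4, so the schedule must run through at least day 4.
4 works (last occupied day: day 4): for example Networks=day 4, Graphics=day 3, Physics=day 2, Topology=day 1, Econ=day 1, Compilers=day 2, Databases=day 4, OS=day 3.

day 4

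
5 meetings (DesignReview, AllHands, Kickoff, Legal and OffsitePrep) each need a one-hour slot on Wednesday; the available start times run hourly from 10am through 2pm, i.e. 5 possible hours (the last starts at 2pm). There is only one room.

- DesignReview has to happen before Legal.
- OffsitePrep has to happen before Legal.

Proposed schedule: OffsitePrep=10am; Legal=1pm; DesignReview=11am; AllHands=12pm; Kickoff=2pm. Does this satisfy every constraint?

Yes

DesignReview has to happen before Legal — holds.
There is only one room — holds.
OffsitePrep has to happen before Legal — holds.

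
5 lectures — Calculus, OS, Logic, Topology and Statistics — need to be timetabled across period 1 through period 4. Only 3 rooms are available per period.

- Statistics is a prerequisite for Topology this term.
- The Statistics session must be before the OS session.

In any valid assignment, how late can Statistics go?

period 3

Downstream work caps Statistics at period 3.
Statistics at period 3 is achievable: Calculus -> period 1; OS -> period 4; Statistics -> period 3; Logic -> period 1; Topology -> period 4.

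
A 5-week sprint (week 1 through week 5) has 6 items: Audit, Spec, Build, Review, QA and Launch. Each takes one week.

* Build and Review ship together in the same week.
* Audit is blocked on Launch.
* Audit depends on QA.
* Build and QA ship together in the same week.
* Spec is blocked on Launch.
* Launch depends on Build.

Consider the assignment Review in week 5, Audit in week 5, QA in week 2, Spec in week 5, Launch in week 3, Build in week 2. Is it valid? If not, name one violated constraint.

No. Build and Review ship together in the same week is not satisfied.

Launch depends on Build — holds.
Audit is blocked on Launch — holds.
Audit depends on QA — holds.
Build and Review ship together in the same week — violated.
Spec is blocked on Launch — holds.
Build and QA ship together in the same week — holds.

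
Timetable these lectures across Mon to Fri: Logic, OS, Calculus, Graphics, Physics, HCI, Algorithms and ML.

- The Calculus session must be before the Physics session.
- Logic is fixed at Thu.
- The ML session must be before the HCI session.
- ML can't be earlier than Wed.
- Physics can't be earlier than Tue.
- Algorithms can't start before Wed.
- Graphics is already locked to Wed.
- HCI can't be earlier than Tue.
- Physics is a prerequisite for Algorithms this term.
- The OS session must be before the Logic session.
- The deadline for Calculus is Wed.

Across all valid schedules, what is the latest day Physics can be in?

Physics is available from Tue; downstream work caps Physics at Thu.
Physics at Thu is achievable: Physics=Thu, OS=Mon, Logic=Thu, Graphics=Wed, Calculus=Mon, Algorithms=Fri, HCI=Thu, ML=Wed.

Thu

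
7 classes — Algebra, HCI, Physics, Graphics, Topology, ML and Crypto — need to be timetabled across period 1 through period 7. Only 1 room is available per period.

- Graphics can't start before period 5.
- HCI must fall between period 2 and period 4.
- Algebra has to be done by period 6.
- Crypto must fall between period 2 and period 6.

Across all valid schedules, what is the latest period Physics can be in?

Physics at period 7 is achievable: HCI=period 2; ML=period 6; Physics=period 7; Topology=period 4; Algebra=period 1; Crypto=period 3; Graphics=period 5.

period 7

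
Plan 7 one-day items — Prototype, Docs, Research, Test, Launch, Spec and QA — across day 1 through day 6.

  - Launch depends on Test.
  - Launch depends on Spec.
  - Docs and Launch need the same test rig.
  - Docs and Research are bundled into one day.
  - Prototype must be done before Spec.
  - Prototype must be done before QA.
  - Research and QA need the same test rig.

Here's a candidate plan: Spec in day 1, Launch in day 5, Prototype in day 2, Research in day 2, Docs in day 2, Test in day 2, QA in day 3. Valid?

Invalid. Prototype must be done before Spec.

Prototype must be done before Spec — violated.
Docs and Research are bundled into one day — holds.
Docs and Launch need the same test rig — holds.
Launch depends on Test — holds.
Research and QA need the same test rig — holds.
Prototype must be done before QA — holds.
Launch depends on Spec — holds.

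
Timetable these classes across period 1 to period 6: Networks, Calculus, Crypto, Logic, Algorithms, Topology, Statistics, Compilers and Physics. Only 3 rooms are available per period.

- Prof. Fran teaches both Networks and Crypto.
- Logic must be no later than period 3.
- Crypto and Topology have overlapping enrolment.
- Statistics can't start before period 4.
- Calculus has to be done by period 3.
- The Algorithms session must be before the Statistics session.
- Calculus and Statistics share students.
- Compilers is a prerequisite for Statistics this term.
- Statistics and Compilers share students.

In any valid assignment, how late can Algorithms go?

Downstream work caps Algorithms at period 5.
Algorithms at period 5 is achievable: Calculus in period 1, Algorithms in period 5, Networks in period 2, Physics in period 2, Compilers in period 1, Statistics in period 6, Logic in period 1, Topology in period 2, Crypto in period 3.

period 5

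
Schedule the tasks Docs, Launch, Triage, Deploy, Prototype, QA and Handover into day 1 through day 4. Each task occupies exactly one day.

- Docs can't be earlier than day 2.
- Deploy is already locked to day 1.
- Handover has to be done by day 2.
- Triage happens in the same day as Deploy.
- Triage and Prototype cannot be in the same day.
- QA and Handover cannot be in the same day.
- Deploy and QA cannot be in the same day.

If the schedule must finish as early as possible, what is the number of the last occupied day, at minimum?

2

Docs can't be placed before day 2, so the schedule must run through at least day 2.
2 works (last occupied day: day 2): for example Deploy=day 1, Launch=day 1, Docs=day 2, Prototype=day 2, Triage=day 1, Handover=day 1, QA=day 2.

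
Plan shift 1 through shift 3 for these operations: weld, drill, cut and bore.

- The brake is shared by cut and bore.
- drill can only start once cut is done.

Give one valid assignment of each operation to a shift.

bore=shift 2, cut=shift 1, drill=shift 2, weld=shift 1

Checking: cut(shift 1) before drill(shift 2); cut(shift 1) != bore(shift 2).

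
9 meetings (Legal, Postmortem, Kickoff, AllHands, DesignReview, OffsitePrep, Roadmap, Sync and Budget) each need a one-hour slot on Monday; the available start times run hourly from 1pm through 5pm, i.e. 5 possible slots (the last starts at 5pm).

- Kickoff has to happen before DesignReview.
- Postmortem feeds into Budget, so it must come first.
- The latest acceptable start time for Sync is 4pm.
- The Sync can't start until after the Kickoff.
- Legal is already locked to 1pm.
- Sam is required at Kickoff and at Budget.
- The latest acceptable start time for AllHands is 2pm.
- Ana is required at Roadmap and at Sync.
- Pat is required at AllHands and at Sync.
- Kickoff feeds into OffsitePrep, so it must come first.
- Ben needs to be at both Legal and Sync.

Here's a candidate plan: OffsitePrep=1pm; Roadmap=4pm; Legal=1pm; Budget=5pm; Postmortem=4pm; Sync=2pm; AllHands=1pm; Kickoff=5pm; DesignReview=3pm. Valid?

Invalid. Kickoff feeds into OffsitePrep, so it must come first.

The latest acceptable start time for Sync is 4pm — holds.
Sam is required at Kickoff and at Budget — violated.
Kickoff feeds into OffsitePrep, so it must come first — violated.
Ben needs to be at both Legal and Sync — holds.
Postmortem feeds into Budget, so it must come first — holds.
Kickoff has to happen before DesignReview — violated.
Ana is required at Roadmap and at Sync — holds.
Pat is required at AllHands and at Sync — holds.
The latest acceptable start time for AllHands is 2pm — holds.
Legal is already locked to 1pm — holds.
The Sync can't start until after the Kickoff — violated.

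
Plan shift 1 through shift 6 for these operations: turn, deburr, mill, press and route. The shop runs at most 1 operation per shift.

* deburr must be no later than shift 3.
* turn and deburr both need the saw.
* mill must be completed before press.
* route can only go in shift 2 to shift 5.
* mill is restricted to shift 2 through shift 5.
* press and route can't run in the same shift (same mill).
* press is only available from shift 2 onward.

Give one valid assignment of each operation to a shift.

mill=shift 2, turn=shift 5, deburr=shift 1, press=shift 4, route=shift 3

Checking: mill(shift 2) before press(shift 4); turn(shift 5) != deburr(shift 1); press(shift 4) != route(shift 3); press=shift 4 in [shift 2,shift 6]; deburr=shift 1 in [shift 1,shift 3]; route=shift 3 in [shift 2,shift 5]; mill=shift 2 in [shift 2,shift 5]; max 1 per shift (cap 1).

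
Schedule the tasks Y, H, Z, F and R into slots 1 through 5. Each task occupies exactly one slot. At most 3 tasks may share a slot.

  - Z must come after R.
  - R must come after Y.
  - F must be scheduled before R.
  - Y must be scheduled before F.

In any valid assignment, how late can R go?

4

Precedence pushes R to at least 3; downstream work caps R at 4.
R at 4 is achievable: R in 4; Y in 1; F in 2; Z in 5; H in 1.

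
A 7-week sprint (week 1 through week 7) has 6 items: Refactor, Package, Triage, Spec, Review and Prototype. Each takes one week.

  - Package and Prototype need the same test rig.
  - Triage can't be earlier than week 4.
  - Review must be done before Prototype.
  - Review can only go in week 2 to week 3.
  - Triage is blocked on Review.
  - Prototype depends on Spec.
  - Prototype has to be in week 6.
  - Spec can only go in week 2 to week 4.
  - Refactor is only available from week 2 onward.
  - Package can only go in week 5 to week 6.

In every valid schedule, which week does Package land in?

Package's window is week 5–week 6.
Prototype is fixed at week 6, and Package can't share a week with Prototype.
So Package must be week 5.

week 5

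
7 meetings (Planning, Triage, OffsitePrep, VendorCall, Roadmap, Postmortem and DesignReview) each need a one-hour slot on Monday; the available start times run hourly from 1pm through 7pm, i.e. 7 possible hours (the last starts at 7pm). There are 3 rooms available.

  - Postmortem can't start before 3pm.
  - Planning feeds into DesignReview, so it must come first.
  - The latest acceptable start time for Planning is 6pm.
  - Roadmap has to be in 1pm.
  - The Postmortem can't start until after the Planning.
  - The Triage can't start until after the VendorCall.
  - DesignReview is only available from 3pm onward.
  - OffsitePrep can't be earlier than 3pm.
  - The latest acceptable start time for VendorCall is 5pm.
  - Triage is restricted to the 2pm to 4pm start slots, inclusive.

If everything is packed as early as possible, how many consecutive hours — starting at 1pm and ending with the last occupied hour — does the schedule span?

3

The precedence chain requires at least 2 distinct hours.
With at most 3 per hour and 7 meetings, at least 3 hours are needed.
OffsitePrep can't be placed before 3pm — that is hour 3 counting from 1pm — so the schedule must run through at least 3 hours.
3 works (last occupied hour: 3pm): for example Roadmap=1pm, OffsitePrep=3pm, DesignReview=3pm, Triage=2pm, Postmortem=3pm, VendorCall=1pm, Planning=1pm.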